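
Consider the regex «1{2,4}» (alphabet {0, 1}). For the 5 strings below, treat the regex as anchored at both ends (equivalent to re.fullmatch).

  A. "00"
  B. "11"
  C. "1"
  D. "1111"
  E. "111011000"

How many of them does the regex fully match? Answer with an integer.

A. "00" → no match — must start with "1"
B. "11" → match
C. "1" → no match
D. "1111" → match
E. "111011000" → no match — must end with "1"
Total matched: 2

2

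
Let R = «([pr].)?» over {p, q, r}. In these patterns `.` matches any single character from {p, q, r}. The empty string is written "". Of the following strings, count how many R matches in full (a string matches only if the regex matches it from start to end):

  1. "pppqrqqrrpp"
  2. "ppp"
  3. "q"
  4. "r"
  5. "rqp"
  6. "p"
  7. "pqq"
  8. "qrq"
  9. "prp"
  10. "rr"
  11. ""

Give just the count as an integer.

1. "pppqrqqrrpp" → no match
2. "ppp" → no match
3. "q" → no match
4. "r" → no match
5. "rqp" → no match
6. "p" → no match
7. "pqq" → no match
8. "qrq" → no match
9. "prp" → no match
10. "rr" → match
11. "" → match
Total matched: 2

2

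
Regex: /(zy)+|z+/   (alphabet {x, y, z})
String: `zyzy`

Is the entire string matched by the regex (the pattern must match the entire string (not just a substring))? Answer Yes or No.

Yes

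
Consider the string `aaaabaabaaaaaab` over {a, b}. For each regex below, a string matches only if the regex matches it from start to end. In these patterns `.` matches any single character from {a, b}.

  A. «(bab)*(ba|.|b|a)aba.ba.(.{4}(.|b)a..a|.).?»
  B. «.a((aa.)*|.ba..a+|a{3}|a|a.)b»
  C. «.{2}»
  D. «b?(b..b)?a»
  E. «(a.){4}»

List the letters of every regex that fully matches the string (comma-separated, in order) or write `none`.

A → no match
B → match
C → no match
D → no match — must end with `a`
E → no match

B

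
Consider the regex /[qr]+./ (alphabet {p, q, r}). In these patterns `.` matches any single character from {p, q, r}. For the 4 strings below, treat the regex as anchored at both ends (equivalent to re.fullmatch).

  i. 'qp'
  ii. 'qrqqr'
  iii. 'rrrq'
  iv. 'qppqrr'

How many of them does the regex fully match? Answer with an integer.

i → match
ii → match
iii → match
iv → no match
Total matched: 3

3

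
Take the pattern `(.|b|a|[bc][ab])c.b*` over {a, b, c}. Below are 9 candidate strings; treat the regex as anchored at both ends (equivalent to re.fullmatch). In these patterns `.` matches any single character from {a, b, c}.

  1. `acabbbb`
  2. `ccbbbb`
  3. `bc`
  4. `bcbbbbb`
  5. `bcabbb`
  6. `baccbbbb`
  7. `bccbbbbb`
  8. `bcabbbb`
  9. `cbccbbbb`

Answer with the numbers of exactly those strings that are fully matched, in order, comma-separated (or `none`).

1, 2, 4, 5, 6, 7, 8, 9

1. `acabbbb` → match
2. `ccbbbb` → match
3. `bc` → no match
4. `bcbbbbb` → match
5. `bcabbb` → match
6. `baccbbbb` → match
7. `bccbbbbb` → match
8. `bcabbbb` → match
9. `cbccbbbb` → match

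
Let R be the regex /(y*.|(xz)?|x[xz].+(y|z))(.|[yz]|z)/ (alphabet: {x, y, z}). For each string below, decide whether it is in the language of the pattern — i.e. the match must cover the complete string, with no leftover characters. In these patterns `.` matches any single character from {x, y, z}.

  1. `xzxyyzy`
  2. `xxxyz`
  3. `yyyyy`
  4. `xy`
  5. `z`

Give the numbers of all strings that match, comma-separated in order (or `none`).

1, 2, 3, 4, 5

1 → match
2 → match
3 → match
4 → match
5 → match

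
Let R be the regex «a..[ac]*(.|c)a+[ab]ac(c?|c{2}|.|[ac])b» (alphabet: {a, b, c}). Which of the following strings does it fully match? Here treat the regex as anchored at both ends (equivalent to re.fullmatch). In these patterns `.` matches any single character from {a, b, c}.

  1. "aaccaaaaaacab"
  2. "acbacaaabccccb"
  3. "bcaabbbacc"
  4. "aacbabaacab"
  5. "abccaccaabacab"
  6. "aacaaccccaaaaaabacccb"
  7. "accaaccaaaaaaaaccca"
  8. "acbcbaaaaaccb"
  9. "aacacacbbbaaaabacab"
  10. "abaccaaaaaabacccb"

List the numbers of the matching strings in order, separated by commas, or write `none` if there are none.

1, 5, 6, 8, 10

1 → match
2 → no match
3 → no match — must start with "a"
4 → no match
5 → match
6 → match
7 → no match — must end with "b"
8 → match
9 → no match
10 → match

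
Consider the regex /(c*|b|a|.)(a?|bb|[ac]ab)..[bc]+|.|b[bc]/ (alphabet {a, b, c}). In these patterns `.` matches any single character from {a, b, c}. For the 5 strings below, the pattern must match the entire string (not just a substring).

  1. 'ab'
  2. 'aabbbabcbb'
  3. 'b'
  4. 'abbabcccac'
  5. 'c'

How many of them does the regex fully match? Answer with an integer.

1 → no match
2 → no match
3 → match
4 → no match
5 → match
Total matched: 2

2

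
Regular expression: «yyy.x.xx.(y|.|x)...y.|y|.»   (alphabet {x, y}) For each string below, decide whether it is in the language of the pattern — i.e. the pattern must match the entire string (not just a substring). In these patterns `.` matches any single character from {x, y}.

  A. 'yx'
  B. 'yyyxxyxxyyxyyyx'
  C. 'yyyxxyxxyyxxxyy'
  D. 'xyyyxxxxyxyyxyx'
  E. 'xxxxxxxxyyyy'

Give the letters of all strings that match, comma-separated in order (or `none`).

A → no match
B → match
C → match
D → no match
E → no match

B, C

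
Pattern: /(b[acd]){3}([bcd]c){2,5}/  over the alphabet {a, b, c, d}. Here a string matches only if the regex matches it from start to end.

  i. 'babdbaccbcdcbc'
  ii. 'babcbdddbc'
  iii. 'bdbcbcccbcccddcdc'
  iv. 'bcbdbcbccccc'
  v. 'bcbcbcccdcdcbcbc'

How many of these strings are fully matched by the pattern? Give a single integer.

3

i → match
ii → no match
iii → no match
iv → match
v → match
Total matched: 3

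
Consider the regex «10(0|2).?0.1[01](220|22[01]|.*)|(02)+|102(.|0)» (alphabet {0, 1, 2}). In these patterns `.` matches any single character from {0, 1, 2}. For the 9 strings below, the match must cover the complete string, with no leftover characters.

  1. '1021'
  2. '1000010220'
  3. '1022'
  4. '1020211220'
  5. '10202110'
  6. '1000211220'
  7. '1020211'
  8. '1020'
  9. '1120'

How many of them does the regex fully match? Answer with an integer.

1 → match
2 → match
3 → match
4 → match
5 → match
6 → match
7 → match
8 → match
9 → no match
Total matched: 8

8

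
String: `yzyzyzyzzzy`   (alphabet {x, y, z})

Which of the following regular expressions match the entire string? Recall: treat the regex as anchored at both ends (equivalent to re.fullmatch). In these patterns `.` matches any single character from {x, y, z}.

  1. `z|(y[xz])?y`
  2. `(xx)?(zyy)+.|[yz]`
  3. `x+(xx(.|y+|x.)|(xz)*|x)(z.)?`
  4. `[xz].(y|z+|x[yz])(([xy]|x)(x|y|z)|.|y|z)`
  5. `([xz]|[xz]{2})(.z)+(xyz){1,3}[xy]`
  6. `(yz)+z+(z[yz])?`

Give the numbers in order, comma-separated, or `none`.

1 → no match
2 → no match
3 → no match — must start with `x`
4 → no match
5 → no match
6 → match

6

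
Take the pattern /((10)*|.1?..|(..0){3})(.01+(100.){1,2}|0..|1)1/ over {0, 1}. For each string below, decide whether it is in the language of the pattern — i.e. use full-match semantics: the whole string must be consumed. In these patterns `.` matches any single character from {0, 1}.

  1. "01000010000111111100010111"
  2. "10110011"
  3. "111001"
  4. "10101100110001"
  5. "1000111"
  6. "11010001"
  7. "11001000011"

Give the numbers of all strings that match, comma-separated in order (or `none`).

1 → no match
2 → match
3 → no match
4 → match
5 → match
6 → match
7 → match

2, 4, 5, 6, 7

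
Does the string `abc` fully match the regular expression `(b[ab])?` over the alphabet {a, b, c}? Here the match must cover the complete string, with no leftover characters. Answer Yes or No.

No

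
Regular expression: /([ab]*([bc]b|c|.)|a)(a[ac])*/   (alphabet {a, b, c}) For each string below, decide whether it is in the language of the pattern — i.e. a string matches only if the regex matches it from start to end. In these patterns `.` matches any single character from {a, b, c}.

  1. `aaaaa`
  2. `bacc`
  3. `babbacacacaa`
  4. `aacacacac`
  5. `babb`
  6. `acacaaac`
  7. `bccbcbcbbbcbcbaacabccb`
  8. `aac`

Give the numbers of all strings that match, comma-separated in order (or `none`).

1, 3, 4, 5, 6, 8

1 → match
2 → no match
3 → match
4 → match
5 → match
6 → match
7 → no match
8 → match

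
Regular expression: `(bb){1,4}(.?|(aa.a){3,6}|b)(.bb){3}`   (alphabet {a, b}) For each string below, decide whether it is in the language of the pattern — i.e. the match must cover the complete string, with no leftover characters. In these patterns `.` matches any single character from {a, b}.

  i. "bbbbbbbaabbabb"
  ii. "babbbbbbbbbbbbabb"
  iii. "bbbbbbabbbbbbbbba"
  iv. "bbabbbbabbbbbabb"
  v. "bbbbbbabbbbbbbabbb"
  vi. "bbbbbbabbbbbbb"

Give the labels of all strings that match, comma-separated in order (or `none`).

none

i → no match
ii → no match — must start with "bb"
iii → no match — must end with "bb"
iv → no match
v → no match
vi → no match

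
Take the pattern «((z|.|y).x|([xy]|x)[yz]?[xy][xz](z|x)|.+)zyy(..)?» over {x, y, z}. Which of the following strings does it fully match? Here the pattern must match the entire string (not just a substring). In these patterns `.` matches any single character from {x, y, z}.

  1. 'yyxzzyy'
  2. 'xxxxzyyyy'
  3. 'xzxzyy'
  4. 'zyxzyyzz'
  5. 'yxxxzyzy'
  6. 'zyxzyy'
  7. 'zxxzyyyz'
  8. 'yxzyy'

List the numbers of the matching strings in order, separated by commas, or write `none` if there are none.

1. 'yyxzzyy' → match
2. 'xxxxzyyyy' → match
3. 'xzxzyy' → match
4. 'zyxzyyzz' → match
5. 'yxxxzyzy' → no match
6. 'zyxzyy' → match
7. 'zxxzyyyz' → match
8. 'yxzyy' → match

1, 2, 3, 4, 6, 7, 8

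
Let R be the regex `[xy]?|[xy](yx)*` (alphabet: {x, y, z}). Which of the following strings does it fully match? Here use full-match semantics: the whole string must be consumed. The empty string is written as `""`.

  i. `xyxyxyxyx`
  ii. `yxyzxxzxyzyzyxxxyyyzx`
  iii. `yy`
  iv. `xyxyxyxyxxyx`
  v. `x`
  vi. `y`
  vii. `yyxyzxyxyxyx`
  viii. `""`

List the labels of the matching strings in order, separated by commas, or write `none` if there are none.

i, v, vi, viii

i. `xyxyxyxyx` → match
ii → no match
iii. `yy` → no match
iv. `xyxyxyxyxxyx` → no match
v. `x` → match
vi. `y` → match
vii. `yyxyzxyxyxyx` → no match
viii. `""` → match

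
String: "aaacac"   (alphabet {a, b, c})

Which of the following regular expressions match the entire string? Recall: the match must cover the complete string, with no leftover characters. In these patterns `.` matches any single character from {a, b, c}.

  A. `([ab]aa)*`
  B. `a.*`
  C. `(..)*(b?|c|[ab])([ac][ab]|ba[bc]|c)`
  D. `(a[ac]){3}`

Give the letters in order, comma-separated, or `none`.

B, C, D

A → no match
B → match
C → match
D → match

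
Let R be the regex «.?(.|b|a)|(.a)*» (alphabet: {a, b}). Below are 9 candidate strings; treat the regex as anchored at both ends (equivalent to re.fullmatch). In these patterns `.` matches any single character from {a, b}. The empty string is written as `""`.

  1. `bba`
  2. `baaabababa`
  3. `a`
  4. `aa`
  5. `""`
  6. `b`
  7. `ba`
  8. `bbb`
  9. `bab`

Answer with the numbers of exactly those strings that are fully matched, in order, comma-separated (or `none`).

1 → no match
2 → match
3 → match
4 → match
5 → match
6 → match
7 → match
8 → no match
9 → no match

2, 3, 4, 5, 6, 7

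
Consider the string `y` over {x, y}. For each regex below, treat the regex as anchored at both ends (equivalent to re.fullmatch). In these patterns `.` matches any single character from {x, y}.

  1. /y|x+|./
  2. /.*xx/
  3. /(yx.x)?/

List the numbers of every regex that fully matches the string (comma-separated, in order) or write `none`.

1 → match
2 → no match — must end with `xx`
3 → no match

1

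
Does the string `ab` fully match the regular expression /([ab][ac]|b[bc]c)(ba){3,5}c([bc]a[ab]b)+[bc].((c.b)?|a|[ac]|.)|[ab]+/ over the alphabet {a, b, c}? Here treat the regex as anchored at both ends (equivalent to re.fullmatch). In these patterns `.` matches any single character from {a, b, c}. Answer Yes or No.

Yes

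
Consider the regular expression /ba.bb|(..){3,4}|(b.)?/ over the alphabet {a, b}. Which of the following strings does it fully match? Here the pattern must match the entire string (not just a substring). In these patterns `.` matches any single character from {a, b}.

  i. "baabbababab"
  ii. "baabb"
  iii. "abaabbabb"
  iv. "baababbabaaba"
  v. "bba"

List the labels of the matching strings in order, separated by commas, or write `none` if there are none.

ii

i → no match
ii → match
iii → no match
iv → no match
v → no match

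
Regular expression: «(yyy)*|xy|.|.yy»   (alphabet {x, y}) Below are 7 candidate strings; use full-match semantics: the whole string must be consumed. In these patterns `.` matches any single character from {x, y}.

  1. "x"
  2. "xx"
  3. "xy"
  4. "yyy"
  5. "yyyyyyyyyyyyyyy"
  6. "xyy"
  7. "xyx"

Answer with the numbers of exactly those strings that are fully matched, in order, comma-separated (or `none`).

1 → match
2 → no match
3 → match
4 → match
5 → match
6 → match
7 → no match

1, 3, 4, 5, 6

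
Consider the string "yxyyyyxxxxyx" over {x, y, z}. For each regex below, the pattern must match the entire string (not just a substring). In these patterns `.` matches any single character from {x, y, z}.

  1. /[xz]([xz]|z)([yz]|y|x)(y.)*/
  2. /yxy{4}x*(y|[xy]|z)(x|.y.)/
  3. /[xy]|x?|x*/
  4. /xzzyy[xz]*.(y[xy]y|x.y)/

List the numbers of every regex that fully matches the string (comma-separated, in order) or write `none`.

2

1 → no match
2 → match
3 → no match
4 → no match — must start with "xzzyy"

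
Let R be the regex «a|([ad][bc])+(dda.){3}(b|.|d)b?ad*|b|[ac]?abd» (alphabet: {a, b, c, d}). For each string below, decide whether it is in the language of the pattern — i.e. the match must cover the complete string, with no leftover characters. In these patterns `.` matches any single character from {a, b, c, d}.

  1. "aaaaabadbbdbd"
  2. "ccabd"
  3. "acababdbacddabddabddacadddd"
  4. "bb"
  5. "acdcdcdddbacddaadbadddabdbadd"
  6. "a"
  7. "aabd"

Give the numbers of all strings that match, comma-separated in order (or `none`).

6, 7

1 → no match
2 → no match
3 → no match
4 → no match
5 → no match
6 → match
7 → match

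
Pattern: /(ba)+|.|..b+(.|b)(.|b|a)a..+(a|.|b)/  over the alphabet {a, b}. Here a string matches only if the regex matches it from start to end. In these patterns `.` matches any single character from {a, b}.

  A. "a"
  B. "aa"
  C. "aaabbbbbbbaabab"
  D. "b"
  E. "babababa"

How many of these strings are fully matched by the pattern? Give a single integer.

3

A → match
B → no match
C → no match
D → match
E → match
Total matched: 3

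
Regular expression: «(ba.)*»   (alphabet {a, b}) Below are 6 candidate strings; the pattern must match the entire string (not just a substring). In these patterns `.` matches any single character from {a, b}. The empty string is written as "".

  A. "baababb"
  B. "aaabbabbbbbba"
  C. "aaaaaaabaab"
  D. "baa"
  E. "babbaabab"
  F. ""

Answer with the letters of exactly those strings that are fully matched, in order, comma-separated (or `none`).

D, E, F

A → no match
B → no match
C → no match
D → match
E → match
F → match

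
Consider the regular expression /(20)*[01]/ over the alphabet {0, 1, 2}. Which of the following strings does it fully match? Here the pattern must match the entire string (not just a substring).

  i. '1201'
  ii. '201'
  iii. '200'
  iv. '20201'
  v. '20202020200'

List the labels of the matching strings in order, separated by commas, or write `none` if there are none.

ii, iii, iv, v

i. '1201' → no match
ii. '201' → match
iii. '200' → match
iv. '20201' → match
v. '20202020200' → match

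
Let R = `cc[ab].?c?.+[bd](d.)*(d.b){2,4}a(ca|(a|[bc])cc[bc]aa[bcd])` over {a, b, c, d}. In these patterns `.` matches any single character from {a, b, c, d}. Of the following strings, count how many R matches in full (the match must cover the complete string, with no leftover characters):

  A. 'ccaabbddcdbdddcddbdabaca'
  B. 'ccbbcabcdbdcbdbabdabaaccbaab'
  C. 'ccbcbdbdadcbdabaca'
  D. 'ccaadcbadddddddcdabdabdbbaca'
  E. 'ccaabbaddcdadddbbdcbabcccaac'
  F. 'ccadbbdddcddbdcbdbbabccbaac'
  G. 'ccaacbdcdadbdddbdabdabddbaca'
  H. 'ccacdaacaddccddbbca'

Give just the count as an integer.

6

A → match
B → no match
C → match
D → match
E → match
F → match
G → match
H → no match
Total matched: 6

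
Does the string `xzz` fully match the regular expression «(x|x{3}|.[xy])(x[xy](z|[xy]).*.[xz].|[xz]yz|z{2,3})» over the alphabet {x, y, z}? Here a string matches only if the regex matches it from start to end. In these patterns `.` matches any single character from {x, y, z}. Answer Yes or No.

Yes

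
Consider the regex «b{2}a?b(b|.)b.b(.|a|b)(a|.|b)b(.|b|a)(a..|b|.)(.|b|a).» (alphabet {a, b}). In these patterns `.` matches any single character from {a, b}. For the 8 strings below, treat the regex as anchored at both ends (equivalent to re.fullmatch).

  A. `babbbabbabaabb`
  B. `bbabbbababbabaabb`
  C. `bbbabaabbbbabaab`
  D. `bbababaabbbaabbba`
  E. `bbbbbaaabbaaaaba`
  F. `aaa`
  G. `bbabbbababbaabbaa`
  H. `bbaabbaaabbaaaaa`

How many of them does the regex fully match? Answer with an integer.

A → no match
B → no match
C → no match
D → no match
E → no match
F → no match — must start with `b`
G → match
H → no match
Total matched: 1

1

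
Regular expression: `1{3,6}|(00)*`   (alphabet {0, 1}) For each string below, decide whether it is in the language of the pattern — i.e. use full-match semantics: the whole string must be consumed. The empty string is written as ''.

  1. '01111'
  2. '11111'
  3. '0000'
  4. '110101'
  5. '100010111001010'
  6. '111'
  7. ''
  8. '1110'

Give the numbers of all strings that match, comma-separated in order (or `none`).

2, 3, 6, 7

1 → no match
2 → match
3 → match
4 → no match
5 → no match
6 → match
7 → match
8 → no match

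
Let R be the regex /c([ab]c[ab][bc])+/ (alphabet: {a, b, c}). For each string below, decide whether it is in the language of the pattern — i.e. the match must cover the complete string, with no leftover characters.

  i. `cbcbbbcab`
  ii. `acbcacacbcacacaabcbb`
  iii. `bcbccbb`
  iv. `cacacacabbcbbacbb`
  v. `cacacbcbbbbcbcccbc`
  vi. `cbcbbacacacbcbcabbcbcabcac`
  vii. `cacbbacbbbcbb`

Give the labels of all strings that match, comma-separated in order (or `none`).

i, iv, vii

i → match
ii → no match — must start with `c`
iii → no match — must start with `c`
iv → match
v → no match
vi → no match
vii → match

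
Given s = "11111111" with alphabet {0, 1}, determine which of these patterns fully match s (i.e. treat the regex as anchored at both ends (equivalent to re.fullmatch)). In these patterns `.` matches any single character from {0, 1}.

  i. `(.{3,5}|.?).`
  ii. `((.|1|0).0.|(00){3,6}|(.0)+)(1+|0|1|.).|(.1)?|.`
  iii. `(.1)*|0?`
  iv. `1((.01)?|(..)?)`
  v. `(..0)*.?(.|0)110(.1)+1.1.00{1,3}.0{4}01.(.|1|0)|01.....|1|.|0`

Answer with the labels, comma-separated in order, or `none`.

iii

i → no match
ii → no match
iii → match
iv → no match
v → no match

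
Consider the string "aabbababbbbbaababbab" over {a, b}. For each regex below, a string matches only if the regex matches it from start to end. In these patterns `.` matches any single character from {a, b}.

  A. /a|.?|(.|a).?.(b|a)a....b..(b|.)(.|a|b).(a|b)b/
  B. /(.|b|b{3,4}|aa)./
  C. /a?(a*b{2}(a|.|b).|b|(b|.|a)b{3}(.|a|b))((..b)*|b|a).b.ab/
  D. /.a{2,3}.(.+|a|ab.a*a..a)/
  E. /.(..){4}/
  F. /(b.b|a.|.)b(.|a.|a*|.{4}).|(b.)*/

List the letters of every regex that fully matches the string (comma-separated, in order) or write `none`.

A → no match
B → no match
C → match
D → no match
E → no match
F → no match

C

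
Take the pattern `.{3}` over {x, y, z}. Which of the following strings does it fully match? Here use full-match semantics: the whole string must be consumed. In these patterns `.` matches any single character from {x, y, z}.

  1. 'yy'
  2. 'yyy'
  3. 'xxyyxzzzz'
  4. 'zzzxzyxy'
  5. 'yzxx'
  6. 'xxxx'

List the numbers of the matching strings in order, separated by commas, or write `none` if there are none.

1 → no match
2 → match
3 → no match
4 → no match
5 → no match
6 → no match

2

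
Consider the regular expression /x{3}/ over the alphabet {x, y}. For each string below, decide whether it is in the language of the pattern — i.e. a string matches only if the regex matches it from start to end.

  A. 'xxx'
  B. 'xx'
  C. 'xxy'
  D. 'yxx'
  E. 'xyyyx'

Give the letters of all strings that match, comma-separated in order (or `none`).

A → match
B → no match
C → no match — must end with 'x'
D → no match — must start with 'x'
E → no match

A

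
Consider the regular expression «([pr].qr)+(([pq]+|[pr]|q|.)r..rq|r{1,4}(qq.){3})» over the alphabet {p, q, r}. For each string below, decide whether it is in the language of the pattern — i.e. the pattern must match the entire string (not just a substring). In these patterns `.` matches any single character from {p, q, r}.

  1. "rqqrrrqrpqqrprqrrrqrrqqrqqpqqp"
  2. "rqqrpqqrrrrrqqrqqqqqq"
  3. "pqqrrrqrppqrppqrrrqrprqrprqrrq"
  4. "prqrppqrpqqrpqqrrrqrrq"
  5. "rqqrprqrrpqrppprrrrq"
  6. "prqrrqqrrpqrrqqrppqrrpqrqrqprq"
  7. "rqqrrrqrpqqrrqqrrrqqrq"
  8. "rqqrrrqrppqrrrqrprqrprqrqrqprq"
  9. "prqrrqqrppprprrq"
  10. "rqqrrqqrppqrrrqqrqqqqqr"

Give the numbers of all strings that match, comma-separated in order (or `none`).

1 → match
2 → match
3 → match
4 → match
5 → match
6 → match
7 → match
8 → match
9 → match
10 → match

1, 2, 3, 4, 5, 6, 7, 8, 9, 10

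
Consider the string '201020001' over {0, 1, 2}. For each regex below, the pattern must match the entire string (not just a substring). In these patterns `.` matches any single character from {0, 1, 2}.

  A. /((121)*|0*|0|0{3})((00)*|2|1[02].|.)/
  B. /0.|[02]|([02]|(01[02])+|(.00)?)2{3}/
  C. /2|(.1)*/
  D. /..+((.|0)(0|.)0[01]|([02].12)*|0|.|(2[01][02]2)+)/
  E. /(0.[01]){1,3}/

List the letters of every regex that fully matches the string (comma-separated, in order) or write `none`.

D

A → no match
B → no match
C → no match
D → match
E → no match — must start with '0'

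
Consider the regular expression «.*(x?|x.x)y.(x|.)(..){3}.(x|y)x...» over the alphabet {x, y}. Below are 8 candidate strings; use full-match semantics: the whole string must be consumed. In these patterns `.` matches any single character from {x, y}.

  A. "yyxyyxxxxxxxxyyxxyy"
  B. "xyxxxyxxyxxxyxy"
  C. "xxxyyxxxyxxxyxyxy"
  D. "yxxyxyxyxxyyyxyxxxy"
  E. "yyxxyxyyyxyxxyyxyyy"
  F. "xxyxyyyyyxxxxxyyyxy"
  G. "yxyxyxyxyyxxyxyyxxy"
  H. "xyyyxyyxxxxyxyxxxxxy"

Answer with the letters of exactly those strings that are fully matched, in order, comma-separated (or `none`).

A, E, H

A → match
B → no match
C → no match
D → no match
E → match
F → no match
G → no match
H → match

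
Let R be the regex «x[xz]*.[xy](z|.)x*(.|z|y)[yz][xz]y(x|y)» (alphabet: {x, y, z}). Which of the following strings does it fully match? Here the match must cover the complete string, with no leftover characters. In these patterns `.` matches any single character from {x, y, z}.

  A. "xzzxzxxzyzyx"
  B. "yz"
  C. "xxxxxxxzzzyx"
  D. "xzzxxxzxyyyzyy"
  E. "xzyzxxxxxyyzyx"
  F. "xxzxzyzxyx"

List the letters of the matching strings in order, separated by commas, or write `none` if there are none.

A. "xzzxzxxzyzyx" → match
B. "yz" → no match — must start with "x"
C. "xxxxxxxzzzyx" → match
D → match
E → match
F. "xxzxzyzxyx" → match

A, C, D, E, F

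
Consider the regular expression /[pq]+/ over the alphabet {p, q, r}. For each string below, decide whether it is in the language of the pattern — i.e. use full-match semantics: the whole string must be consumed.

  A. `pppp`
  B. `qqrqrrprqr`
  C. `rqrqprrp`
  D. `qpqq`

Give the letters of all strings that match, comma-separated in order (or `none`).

A, D

A → match
B → no match
C → no match
D → match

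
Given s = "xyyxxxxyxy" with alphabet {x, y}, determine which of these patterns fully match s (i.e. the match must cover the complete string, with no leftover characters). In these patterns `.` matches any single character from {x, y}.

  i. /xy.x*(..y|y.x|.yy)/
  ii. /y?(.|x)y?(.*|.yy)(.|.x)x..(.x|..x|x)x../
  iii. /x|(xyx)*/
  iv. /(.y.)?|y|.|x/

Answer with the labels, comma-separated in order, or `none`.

i → match
ii → no match
iii → no match
iv → no match

i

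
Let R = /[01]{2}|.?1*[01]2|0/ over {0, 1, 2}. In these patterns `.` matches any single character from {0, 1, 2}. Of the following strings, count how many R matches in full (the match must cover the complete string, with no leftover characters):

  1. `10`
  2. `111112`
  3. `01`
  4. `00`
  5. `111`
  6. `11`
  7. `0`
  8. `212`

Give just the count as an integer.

7

1. `10` → match
2. `111112` → match
3. `01` → match
4. `00` → match
5. `111` → no match
6. `11` → match
7. `0` → match
8. `212` → match
Total matched: 7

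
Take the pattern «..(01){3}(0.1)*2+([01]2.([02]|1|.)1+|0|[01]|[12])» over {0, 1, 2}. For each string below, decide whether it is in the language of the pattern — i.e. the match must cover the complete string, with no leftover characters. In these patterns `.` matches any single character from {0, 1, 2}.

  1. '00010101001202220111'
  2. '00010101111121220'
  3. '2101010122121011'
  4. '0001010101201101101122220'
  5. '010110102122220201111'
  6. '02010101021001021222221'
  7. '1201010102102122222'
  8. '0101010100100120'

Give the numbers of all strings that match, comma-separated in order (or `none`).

3, 6, 7, 8

1 → no match
2 → no match
3 → match
4 → no match
5 → no match
6 → match
7 → match
8 → match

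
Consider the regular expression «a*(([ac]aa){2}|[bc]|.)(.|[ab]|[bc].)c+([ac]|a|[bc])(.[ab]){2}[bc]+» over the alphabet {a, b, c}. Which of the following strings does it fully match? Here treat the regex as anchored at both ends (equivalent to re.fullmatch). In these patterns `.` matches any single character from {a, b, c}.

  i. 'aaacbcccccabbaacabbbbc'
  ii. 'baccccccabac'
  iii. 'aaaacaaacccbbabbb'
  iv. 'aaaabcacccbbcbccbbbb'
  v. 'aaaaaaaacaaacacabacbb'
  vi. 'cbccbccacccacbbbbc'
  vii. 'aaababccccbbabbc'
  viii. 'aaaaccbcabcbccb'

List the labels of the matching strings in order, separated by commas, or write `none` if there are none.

ii, iii, iv, v

i → no match
ii → match
iii → match
iv → match
v → match
vi → no match
vii → no match
viii → no match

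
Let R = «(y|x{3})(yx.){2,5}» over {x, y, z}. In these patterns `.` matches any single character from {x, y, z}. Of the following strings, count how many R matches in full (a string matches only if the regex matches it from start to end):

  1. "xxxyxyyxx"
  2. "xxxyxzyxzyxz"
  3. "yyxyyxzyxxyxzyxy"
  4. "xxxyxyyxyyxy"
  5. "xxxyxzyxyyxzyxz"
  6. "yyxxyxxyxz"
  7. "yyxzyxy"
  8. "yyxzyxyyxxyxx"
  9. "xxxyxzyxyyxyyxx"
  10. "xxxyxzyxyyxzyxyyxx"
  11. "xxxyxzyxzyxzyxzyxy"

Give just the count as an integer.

11

1 → match
2 → match
3 → match
4 → match
5 → match
6 → match
7 → match
8 → match
9 → match
10 → match
11 → match
Total matched: 11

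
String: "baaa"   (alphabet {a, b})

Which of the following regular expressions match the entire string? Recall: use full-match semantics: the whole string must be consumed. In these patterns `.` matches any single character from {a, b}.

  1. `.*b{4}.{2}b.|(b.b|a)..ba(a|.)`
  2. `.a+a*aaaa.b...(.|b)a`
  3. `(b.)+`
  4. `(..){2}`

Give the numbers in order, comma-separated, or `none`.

4

1 → no match
2 → no match
3 → no match
4 → match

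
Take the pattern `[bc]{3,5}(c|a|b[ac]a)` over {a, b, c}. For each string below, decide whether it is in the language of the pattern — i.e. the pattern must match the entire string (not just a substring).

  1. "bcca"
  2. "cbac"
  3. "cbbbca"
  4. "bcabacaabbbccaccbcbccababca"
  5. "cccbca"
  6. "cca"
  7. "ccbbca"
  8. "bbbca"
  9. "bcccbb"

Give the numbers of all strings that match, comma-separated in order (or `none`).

1 → match
2 → no match
3 → match
4 → no match
5 → match
6 → no match
7 → match
8 → match
9 → no match

1, 3, 5, 7, 8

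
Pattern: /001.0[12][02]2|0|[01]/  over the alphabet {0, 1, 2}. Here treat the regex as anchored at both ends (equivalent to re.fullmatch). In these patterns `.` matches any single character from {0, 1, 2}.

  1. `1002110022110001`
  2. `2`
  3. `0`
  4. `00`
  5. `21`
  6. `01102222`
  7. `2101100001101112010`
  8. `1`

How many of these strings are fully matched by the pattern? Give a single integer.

1 → no match
2 → no match
3 → match
4 → no match
5 → no match
6 → no match
7 → no match
8 → match
Total matched: 2

2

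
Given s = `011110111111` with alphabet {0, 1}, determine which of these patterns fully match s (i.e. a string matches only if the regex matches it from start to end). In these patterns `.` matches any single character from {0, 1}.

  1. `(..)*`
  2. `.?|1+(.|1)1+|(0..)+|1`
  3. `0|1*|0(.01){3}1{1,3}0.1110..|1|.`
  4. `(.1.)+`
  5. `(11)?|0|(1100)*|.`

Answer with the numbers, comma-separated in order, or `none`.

1 → match
2 → no match
3 → no match
4 → match
5 → no match

1, 4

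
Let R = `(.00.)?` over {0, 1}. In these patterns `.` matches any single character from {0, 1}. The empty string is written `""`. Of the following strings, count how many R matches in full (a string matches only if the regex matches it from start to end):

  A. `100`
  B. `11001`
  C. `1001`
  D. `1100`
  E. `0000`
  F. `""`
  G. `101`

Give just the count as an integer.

3

A → no match
B → no match
C → match
D → no match
E → match
F → match
G → no match
Total matched: 3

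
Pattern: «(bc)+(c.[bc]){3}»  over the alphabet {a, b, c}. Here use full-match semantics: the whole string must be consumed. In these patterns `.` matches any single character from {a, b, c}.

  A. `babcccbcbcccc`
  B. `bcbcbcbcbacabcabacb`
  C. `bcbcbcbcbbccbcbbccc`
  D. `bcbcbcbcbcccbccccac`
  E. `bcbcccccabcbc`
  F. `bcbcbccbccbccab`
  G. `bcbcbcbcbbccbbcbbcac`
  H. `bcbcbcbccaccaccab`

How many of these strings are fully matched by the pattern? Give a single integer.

A → no match — must start with `bc`
B → no match
C → no match
D → match
E → match
F → match
G → no match
H → match
Total matched: 4

4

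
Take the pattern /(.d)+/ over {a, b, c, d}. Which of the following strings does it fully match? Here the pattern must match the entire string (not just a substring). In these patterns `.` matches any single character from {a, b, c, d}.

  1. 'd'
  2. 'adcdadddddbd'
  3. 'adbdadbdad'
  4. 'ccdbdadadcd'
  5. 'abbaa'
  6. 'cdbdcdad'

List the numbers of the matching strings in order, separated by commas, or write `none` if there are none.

1 → no match
2 → match
3 → match
4 → no match
5 → no match — must end with 'd'
6 → match

2, 3, 6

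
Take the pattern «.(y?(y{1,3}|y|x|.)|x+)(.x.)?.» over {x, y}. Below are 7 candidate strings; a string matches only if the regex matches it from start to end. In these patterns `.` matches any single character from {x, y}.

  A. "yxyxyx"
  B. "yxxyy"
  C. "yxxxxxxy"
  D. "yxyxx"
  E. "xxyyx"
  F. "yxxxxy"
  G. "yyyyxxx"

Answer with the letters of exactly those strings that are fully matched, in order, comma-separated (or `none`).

A. "yxyxyx" → match
B. "yxxyy" → no match
C. "yxxxxxxy" → match
D. "yxyxx" → no match
E. "xxyyx" → no match
F. "yxxxxy" → match
G. "yyyyxxx" → match

A, C, F, G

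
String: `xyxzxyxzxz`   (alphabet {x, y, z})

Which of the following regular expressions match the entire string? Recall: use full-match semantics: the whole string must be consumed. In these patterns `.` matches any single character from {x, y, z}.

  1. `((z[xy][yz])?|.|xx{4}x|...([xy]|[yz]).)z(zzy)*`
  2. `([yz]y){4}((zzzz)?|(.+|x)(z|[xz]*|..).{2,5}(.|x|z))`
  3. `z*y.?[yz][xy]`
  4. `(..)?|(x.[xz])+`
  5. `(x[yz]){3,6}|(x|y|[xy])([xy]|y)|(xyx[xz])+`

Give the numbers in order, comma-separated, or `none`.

1 → no match
2 → no match
3 → no match
4 → no match
5 → match

5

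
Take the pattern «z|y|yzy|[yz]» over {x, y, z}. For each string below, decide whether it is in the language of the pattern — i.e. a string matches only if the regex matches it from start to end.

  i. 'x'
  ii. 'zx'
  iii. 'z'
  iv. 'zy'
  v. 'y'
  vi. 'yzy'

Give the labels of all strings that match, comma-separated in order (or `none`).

iii, v, vi

i → no match
ii → no match
iii → match
iv → no match
v → match
vi → match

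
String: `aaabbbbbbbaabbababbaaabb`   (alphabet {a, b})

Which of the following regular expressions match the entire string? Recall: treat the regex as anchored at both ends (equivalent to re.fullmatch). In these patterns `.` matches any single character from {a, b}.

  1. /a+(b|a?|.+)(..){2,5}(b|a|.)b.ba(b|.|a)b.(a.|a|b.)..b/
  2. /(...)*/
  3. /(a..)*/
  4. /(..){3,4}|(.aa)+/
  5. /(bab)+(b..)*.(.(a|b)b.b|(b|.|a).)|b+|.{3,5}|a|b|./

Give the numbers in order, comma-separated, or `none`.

1 → match
2 → match
3 → no match
4 → no match
5 → no match

1, 2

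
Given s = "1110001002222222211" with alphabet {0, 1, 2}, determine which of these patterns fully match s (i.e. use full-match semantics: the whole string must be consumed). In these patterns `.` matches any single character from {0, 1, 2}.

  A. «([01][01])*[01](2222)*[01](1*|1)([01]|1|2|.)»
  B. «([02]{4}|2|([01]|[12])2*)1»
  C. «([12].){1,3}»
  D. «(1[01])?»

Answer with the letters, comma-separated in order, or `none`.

A

A → match
B → no match
C → no match
D → no match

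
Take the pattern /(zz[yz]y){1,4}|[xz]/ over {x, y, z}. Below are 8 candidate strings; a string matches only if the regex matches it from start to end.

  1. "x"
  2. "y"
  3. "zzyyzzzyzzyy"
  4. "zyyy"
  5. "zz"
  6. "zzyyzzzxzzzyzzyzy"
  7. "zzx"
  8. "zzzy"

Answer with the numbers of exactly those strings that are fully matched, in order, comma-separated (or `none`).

1, 3, 8

1 → match
2 → no match
3 → match
4 → no match
5 → no match
6 → no match
7 → no match
8 → match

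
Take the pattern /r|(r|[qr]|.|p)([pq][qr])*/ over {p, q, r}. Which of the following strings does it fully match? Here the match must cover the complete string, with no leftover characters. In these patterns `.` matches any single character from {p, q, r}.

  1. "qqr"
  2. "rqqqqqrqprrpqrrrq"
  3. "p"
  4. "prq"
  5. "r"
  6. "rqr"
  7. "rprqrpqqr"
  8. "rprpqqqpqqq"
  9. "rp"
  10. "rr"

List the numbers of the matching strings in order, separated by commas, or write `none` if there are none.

1 → match
2 → no match
3 → match
4 → no match
5 → match
6 → match
7 → match
8 → match
9 → no match
10 → no match

1, 3, 5, 6, 7, 8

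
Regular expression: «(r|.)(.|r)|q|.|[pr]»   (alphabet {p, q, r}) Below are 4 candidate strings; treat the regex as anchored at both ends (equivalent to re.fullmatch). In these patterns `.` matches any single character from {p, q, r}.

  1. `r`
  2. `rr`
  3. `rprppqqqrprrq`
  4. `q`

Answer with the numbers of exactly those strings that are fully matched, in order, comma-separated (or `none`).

1 → match
2 → match
3 → no match
4 → match

1, 2, 4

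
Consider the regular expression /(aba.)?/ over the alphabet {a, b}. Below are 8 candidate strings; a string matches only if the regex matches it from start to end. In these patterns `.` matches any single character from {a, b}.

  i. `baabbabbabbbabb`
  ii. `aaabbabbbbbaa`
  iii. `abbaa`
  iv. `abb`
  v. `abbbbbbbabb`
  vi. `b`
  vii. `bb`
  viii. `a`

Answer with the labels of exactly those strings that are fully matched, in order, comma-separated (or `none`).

none

i → no match
ii → no match
iii. `abbaa` → no match
iv. `abb` → no match
v. `abbbbbbbabb` → no match
vi. `b` → no match
vii. `bb` → no match
viii. `a` → no match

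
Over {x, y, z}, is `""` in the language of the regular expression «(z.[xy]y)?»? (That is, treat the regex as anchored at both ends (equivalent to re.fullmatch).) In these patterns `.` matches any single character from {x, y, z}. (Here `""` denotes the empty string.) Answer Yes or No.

Yes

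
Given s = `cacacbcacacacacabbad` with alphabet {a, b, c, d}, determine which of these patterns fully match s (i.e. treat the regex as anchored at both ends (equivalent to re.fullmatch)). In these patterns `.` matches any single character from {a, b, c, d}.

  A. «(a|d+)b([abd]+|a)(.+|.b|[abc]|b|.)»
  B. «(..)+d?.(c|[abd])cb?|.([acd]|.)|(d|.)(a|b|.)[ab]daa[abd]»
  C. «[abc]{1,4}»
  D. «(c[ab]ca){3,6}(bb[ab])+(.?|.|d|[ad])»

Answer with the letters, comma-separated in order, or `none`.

D

A → no match
B → no match
C → no match
D → match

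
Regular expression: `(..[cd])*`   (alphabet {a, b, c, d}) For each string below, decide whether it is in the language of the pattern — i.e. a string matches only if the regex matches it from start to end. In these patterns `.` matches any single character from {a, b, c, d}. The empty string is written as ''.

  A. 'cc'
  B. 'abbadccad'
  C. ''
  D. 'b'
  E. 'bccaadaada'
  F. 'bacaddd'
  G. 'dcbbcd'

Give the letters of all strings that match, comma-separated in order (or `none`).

A. 'cc' → no match
B. 'abbadccad' → no match
C. '' → match
D. 'b' → no match
E. 'bccaadaada' → no match
F. 'bacaddd' → no match
G. 'dcbbcd' → no match

C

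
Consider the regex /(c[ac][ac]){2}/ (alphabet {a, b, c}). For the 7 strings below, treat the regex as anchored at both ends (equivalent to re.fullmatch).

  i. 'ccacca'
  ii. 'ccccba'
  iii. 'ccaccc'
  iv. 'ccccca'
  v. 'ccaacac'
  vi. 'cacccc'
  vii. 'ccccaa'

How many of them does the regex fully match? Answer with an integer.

5

i → match
ii → no match
iii → match
iv → match
v → no match
vi → match
vii → match
Total matched: 5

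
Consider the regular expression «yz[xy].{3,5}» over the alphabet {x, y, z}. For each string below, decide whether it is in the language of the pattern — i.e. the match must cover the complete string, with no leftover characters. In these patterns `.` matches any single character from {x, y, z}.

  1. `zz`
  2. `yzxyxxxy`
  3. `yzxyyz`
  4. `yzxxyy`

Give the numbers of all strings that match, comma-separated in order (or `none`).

2, 3, 4

1 → no match — must start with `yz`
2 → match
3 → match
4 → match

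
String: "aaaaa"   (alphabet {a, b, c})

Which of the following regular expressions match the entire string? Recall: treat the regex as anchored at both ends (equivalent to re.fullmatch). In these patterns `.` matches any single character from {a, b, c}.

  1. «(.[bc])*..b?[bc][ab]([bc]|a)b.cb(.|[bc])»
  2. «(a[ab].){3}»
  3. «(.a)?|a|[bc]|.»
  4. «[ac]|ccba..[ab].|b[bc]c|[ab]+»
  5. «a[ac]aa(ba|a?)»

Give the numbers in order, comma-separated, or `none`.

1 → no match
2 → no match
3 → no match
4 → match
5 → match

4, 5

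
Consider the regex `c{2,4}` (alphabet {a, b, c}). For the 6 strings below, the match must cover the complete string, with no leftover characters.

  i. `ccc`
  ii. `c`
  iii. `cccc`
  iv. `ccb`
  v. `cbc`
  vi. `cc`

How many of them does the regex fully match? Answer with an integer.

i → match
ii → no match
iii → match
iv → no match — must end with `c`
v → no match
vi → match
Total matched: 3

3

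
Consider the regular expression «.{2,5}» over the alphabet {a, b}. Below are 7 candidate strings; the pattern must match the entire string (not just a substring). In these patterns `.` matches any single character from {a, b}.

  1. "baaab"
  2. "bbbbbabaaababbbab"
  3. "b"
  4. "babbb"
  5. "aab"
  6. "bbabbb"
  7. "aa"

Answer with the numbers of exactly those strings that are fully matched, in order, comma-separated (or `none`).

1, 4, 5, 7

1. "baaab" → match
2 → no match
3. "b" → no match
4. "babbb" → match
5. "aab" → match
6. "bbabbb" → no match
7. "aa" → match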